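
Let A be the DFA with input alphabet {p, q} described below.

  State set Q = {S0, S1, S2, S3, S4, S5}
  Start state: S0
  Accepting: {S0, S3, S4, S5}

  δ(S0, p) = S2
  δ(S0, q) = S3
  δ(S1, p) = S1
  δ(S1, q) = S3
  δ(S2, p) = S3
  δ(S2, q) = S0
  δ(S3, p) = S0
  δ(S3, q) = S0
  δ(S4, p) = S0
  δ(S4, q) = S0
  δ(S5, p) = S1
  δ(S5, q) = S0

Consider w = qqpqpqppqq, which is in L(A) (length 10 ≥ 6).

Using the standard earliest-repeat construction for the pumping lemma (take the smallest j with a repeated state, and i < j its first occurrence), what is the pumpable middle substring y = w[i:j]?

qq

State sequence: S0 -q-> S3 -q-> S0 -p-> S2 -q-> S0 -p-> S2 -q-> S0 -p-> S2 -p-> S3 -q-> S0 -q-> S3
First repeat at step 2: S0 was already visited.

So i = 0, j = 2, giving x = w[0:0] = ε, y = w[0:2] = qq, z = w[2:10] = pqpqppqq.
Check: |xy| = 2 ≤ 6 and |y| = 2 ≥ 1. Reading y takes A from S0 back to S0, so every xyⁱz is accepted.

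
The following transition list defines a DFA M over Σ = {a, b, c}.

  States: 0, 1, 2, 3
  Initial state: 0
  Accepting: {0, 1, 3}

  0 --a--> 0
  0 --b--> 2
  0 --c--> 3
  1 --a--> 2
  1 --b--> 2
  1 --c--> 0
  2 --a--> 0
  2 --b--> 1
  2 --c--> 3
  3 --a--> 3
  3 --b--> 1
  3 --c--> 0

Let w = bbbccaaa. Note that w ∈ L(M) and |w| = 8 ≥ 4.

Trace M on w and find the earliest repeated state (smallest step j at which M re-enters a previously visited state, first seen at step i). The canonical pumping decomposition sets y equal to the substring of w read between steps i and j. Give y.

State sequence: 0 -b-> 2 -b-> 1 -b-> 2 -c-> 3 -c-> 0 -a-> 0 -a-> 0 -a-> 0
First repeat at step 3: 2 was already visited.

So i = 1, j = 3, giving x = w[0:1] = b, y = w[1:3] = bb, z = w[3:8] = ccaaa.
Check: |xy| = 3 ≤ 4 and |y| = 2 ≥ 1. Reading y takes M from 2 back to 2, so every xyⁱz is accepted.
With |Q| = 4, pigeonhole forces a state repeat no later than step 4; the substring read between the first and second visits to that state can be pumped.

bb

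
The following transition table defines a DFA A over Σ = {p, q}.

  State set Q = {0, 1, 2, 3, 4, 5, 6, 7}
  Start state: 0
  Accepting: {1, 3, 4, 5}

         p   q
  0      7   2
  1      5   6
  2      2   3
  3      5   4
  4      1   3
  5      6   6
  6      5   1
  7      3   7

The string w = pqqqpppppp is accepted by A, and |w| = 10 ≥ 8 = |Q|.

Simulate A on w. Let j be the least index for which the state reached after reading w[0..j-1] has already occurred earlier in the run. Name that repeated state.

7

State sequence: 0 -p-> 7 -q-> 7 -q-> 7 -q-> 7 -p-> 3 -p-> 5 -p-> 6 -p-> 5 -p-> 6 -p-> 5
First repeat at step 2: 7 was already visited.

The earliest repeat is at step j = 2: A is in 7, which it already visited at step i = 1.
Since A has 8 states, any run of length ≥ 8 visits 8+1 states, so by pigeonhole some state repeats within the first 8 steps — that repeat gives the pumpable loop.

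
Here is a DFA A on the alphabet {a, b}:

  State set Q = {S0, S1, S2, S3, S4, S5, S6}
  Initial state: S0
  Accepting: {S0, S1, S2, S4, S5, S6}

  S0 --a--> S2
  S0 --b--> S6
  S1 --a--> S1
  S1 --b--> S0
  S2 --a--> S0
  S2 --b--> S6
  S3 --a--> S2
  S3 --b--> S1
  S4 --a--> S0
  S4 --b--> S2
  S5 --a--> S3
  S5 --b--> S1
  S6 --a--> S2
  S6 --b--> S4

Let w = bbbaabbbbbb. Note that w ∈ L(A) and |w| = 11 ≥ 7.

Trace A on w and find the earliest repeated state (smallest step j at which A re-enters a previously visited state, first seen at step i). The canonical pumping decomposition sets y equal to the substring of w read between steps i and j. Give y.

bbba

Run of A on w = b b b a a b b b b b b:
  step 0: S0  (start)
  step 1: S6  (read b: S0→S6)
  step 2: S4  (read b: S6→S4)
  step 3: S2  (read b: S4→S2)
  step 4: S0  (read a: S2→S0)   ← first repeat (S0 seen earlier)
  step 5: S2  (read a: S0→S2)
  step 6: S6  (read b: S2→S6)
  step 7: S4  (read b: S6→S4)
  step 8: S2  (read b: S4→S2)
  step 9: S6  (read b: S2→S6)
  step 10: S4  (read b: S6→S4)
  step 11: S2  (read b: S4→S2)

So i = 0, j = 4, giving x = w[0:0] = ε, y = w[0:4] = bbba, z = w[4:11] = abbbbbb.
Check: |xy| = 4 ≤ 7 and |y| = 4 ≥ 1. Reading y takes A from S0 back to S0, so every xyⁱz is accepted.
With |Q| = 7, pigeonhole forces a state repeat no later than step 7; the substring read between the first and second visits to that state can be pumped.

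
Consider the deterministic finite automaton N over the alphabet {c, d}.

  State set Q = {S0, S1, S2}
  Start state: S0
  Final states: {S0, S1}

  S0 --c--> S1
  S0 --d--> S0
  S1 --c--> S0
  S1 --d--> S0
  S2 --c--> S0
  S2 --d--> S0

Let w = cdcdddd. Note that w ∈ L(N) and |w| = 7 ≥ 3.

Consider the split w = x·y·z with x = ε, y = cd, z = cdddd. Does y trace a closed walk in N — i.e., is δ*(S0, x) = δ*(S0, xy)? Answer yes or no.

State sequence: S0 -c-> S1 -d-> S0

After x (step 0): S0. After xy (step 2): S0.
They match, so y = cd drives N around a cycle from S0 back to itself; pumping y any number of times keeps N in S0 before reading z, and xyⁱz ∈ L(N) for every i ≥ 0.

yes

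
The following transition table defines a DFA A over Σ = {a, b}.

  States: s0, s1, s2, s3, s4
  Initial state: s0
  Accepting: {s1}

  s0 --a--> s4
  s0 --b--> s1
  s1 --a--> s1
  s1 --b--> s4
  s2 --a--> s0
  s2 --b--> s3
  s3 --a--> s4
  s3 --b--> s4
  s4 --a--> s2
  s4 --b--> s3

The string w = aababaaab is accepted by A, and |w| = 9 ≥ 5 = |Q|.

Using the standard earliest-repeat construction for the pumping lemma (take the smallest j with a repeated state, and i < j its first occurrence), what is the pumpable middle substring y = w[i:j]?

Run of A on w = a a b a b a a a b:
  step 0: s0  (start)
  step 1: s4  (read a: s0→s4)
  step 2: s2  (read a: s4→s2)
  step 3: s3  (read b: s2→s3)
  step 4: s4  (read a: s3→s4)   ← first repeat (s4 seen earlier)
  step 5: s3  (read b: s4→s3)
  step 6: s4  (read a: s3→s4)
  step 7: s2  (read a: s4→s2)
  step 8: s0  (read a: s2→s0)
  step 9: s1  (read b: s0→s1)

So i = 1, j = 4, giving x = w[0:1] = a, y = w[1:4] = aba, z = w[4:9] = baaab.
Check: |xy| = 4 ≤ 5 and |y| = 3 ≥ 1. Reading y takes A from s4 back to s4, so every xyⁱz is accepted.

aba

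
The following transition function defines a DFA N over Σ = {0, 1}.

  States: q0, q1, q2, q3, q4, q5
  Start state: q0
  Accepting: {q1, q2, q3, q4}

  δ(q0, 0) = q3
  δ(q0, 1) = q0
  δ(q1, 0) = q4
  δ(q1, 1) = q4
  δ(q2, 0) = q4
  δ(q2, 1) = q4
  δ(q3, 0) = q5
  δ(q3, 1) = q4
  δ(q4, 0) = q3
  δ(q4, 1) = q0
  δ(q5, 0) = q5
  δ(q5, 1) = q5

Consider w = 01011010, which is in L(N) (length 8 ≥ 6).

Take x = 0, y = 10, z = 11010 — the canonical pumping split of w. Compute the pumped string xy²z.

0101011010

xy^2z = 0·10·10·11010 = 0101011010.
Reading y = 10 takes N from q3 back to q3, so after x·y·y the machine is still in q3, and z then leads to the accepting state q3. Hence 0101011010 ∈ L(N).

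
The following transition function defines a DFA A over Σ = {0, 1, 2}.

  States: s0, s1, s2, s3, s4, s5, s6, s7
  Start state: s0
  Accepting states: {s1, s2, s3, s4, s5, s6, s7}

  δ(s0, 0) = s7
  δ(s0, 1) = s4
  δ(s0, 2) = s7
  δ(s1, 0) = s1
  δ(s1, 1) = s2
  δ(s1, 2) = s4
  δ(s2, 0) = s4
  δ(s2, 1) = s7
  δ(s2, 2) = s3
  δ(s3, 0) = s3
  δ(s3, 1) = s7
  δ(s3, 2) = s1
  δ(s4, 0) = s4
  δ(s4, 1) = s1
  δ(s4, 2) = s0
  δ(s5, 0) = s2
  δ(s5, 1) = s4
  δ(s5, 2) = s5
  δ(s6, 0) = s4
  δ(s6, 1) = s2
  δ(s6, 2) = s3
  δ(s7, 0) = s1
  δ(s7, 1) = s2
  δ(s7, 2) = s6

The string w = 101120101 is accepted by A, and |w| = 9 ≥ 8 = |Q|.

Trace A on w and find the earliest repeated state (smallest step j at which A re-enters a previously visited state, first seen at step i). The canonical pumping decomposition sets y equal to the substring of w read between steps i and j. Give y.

0

Run of A on w = 1 0 1 1 2 0 1 0 1:
  step 0: s0  (start)
  step 1: s4  (read 1: s0→s4)
  step 2: s4  (read 0: s4→s4)   ← first repeat (s4 seen earlier)
  step 3: s1  (read 1: s4→s1)
  step 4: s2  (read 1: s1→s2)
  step 5: s3  (read 2: s2→s3)
  step 6: s3  (read 0: s3→s3)
  step 7: s7  (read 1: s3→s7)
  step 8: s1  (read 0: s7→s1)
  step 9: s2  (read 1: s1→s2)

So i = 1, j = 2, giving x = w[0:1] = 1, y = w[1:2] = 0, z = w[2:9] = 1120101.
Check: |xy| = 2 ≤ 8 and |y| = 1 ≥ 1. Reading y takes A from s4 back to s4, so every xyⁱz is accepted.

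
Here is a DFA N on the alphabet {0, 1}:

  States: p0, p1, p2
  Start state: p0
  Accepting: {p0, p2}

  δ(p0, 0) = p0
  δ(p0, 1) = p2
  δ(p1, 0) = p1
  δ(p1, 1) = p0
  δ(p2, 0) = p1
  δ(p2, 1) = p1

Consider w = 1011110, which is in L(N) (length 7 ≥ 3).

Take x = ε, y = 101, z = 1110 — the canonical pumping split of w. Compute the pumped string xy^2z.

1011011110

xy^2z = ε·101·101·1110 = 1011011110.
Reading y = 101 takes N from p0 back to p0, so after x·y·y the machine is still in p0, and z then leads to the accepting state p0. Hence 1011011110 ∈ L(N).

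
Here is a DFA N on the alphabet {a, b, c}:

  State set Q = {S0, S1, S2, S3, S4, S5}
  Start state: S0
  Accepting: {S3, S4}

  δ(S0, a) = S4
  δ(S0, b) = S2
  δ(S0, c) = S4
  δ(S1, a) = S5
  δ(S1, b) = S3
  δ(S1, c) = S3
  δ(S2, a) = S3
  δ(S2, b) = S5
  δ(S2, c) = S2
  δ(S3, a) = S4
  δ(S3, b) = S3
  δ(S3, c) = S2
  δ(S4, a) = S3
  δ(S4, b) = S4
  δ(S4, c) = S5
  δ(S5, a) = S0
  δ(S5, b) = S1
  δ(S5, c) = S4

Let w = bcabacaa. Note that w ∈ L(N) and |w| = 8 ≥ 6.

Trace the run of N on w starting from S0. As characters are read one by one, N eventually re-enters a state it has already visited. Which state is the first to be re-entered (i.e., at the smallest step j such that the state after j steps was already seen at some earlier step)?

S2

State sequence: S0 -b-> S2 -c-> S2 -a-> S3 -b-> S3 -a-> S4 -c-> S5 -a-> S0 -a-> S4
First repeat at step 2: S2 was already visited.

The earliest repeat is at step j = 2: N is in S2, which it already visited at step i = 1.
With |Q| = 6, pigeonhole forces a state repeat no later than step 6; the substring read between the first and second visits to that state can be pumped.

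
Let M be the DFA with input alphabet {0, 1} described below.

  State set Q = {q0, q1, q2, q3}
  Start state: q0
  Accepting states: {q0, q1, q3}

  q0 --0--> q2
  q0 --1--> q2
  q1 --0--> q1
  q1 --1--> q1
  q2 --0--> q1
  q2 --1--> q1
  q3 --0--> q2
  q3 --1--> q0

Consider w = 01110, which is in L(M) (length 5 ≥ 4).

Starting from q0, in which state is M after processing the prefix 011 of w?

q1

Run of M on the first 3 characters of w = 0 1 1:
  step 0: q0  (start)
  step 1: q2  (read 0: q0→q2)
  step 2: q1  (read 1: q2→q1)
  step 3: q1  (read 1: q1→q1)

After reading 3 characters, M is in state q1.
(This kind of state-tracing is the core of the pumping-lemma construction: with 4 states, pigeonhole forces a repeat within the first 4 steps.)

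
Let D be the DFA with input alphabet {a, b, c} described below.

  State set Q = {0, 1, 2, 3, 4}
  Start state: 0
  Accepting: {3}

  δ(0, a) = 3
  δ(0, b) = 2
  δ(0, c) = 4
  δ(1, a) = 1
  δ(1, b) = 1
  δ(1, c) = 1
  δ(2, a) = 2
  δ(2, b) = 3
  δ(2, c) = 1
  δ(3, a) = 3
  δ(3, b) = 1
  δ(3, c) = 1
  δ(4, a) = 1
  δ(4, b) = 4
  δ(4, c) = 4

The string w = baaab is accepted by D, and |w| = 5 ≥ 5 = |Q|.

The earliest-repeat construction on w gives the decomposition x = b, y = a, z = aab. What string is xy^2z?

xy^2z = b·a·a·aab = baaaab.
Reading y = a takes D from 2 back to 2, so after x·y·y the machine is still in 2, and z then leads to the accepting state 3. Hence baaaab ∈ L(D).

baaaab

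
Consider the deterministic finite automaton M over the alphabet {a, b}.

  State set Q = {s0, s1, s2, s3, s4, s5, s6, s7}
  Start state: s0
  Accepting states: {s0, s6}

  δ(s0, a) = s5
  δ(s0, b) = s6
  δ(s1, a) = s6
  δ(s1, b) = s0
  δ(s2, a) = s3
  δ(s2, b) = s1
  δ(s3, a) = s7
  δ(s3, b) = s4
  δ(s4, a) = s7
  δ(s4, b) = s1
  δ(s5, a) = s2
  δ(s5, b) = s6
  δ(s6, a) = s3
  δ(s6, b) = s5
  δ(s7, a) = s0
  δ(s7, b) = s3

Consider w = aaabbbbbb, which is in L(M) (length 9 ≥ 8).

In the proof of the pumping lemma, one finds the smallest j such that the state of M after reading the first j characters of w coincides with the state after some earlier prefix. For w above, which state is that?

s0

Run of M on w = a a a b b b b b b:
  step 0: s0  (start)
  step 1: s5  (read a: s0→s5)
  step 2: s2  (read a: s5→s2)
  step 3: s3  (read a: s2→s3)
  step 4: s4  (read b: s3→s4)
  step 5: s1  (read b: s4→s1)
  step 6: s0  (read b: s1→s0)   ← first repeat (s0 seen earlier)
  step 7: s6  (read b: s0→s6)
  step 8: s5  (read b: s6→s5)
  step 9: s6  (read b: s5→s6)

The earliest repeat is at step j = 6: M is in s0, which it already visited at step i = 0.
Since M has 8 states, any run of length ≥ 8 visits 8+1 states, so by pigeonhole some state repeats within the first 8 steps — that repeat gives the pumpable loop.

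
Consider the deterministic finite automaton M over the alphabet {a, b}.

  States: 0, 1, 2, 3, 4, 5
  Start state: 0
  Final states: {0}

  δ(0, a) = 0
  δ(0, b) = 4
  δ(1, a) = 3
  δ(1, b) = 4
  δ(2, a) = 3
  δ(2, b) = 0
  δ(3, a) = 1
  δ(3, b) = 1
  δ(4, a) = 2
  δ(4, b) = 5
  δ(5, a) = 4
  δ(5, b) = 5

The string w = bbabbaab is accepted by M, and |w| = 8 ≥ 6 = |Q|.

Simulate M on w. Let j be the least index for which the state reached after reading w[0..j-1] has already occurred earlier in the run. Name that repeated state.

State sequence: 0 -b-> 4 -b-> 5 -a-> 4 -b-> 5 -b-> 5 -a-> 4 -a-> 2 -b-> 0
First repeat at step 3: 4 was already visited.

The earliest repeat is at step j = 3: M is in 4, which it already visited at step i = 1.
Pumping length from the standard proof: p = 6 (the number of states). The repeated state found above gives |xy| = j ≤ 6 and |y| = j − i ≥ 1.

4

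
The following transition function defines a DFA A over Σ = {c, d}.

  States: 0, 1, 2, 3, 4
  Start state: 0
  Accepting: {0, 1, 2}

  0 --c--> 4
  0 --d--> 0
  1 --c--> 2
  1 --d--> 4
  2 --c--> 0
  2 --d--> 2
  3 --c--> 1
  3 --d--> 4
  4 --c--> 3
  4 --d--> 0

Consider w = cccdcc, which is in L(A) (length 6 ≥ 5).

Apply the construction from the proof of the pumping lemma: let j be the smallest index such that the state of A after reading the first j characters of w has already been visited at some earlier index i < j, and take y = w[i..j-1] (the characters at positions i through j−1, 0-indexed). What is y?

ccd

State sequence: 0 -c-> 4 -c-> 3 -c-> 1 -d-> 4 -c-> 3 -c-> 1
First repeat at step 4: 4 was already visited.

So i = 1, j = 4, giving x = w[0:1] = c, y = w[1:4] = ccd, z = w[4:6] = cc.
Check: |xy| = 4 ≤ 5 and |y| = 3 ≥ 1. Reading y takes A from 4 back to 4, so every xyⁱz is accepted.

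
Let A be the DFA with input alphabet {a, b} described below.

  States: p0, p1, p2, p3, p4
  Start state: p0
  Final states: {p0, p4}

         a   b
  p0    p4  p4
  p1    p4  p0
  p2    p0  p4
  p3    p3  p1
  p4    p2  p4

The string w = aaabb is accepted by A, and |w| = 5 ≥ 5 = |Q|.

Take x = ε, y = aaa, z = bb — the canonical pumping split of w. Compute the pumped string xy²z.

xy^2z = ε·aaa·aaa·bb = aaaaaabb.
Reading y = aaa takes A from p0 back to p0, so after x·y·y the machine is still in p0, and z then leads to the accepting state p4. Hence aaaaaabb ∈ L(A).

aaaaaabb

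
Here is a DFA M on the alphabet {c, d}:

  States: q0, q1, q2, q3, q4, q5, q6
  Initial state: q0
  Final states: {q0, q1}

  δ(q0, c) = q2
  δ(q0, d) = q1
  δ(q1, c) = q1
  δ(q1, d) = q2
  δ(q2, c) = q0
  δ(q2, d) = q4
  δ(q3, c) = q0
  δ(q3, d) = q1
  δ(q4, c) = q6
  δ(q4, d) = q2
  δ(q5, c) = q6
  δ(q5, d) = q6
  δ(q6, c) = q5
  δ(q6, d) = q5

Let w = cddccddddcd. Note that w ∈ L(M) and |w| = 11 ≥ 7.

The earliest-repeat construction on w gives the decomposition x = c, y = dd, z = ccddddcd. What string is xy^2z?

cddddccddddcd

xy^2z = c·dd·dd·ccddddcd = cddddccddddcd.
Reading y = dd takes M from q2 back to q2, so after x·y·y the machine is still in q2, and z then leads to the accepting state q1. Hence cddddccddddcd ∈ L(M).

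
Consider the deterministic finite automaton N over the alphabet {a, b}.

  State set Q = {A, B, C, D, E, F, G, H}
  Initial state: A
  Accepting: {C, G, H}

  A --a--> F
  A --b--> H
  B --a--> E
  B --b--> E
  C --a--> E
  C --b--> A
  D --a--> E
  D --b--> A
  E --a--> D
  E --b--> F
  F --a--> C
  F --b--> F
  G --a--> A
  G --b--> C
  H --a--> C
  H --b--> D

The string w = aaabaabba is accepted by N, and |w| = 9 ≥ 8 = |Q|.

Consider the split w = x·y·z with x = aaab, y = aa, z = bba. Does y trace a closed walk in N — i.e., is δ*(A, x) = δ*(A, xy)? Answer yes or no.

State sequence: A -a-> F -a-> C -a-> E -b-> F -a-> C -a-> E

After x (step 4): F. After xy (step 6): E.
They differ (F ≠ E), so y is not a cycle from the state after x; this split is not the one the pumping-lemma construction produces, and pumping y need not keep the string in L(N).

no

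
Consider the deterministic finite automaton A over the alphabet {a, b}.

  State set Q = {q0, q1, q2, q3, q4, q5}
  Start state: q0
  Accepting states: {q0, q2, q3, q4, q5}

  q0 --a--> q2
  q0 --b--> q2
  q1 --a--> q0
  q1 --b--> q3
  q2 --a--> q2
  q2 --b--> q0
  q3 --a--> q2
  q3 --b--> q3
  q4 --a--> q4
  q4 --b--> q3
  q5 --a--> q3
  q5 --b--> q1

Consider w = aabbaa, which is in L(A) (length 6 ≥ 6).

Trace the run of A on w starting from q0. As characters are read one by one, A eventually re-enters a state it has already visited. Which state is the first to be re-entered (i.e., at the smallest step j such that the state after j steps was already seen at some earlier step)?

q2

Run of A on w = a a b b a a:
  step 0: q0  (start)
  step 1: q2  (read a: q0→q2)
  step 2: q2  (read a: q2→q2)   ← first repeat (q2 seen earlier)
  step 3: q0  (read b: q2→q0)
  step 4: q2  (read b: q0→q2)
  step 5: q2  (read a: q2→q2)
  step 6: q2  (read a: q2→q2)

The earliest repeat is at step j = 2: A is in q2, which it already visited at step i = 1.
With |Q| = 6, pigeonhole forces a state repeat no later than step 6; the substring read between the first and second visits to that state can be pumped.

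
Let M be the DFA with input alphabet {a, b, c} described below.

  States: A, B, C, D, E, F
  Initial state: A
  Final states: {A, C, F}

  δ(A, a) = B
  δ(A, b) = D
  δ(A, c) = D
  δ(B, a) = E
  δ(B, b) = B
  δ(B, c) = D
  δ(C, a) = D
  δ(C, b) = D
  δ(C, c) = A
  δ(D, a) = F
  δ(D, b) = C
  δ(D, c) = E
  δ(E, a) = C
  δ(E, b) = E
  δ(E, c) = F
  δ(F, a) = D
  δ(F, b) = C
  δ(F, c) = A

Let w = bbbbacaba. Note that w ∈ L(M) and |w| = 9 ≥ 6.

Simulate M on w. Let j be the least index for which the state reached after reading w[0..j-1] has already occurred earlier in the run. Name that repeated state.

D

State sequence: A -b-> D -b-> C -b-> D -b-> C -a-> D -c-> E -a-> C -b-> D -a-> F
First repeat at step 3: D was already visited.

The earliest repeat is at step j = 3: M is in D, which it already visited at step i = 1.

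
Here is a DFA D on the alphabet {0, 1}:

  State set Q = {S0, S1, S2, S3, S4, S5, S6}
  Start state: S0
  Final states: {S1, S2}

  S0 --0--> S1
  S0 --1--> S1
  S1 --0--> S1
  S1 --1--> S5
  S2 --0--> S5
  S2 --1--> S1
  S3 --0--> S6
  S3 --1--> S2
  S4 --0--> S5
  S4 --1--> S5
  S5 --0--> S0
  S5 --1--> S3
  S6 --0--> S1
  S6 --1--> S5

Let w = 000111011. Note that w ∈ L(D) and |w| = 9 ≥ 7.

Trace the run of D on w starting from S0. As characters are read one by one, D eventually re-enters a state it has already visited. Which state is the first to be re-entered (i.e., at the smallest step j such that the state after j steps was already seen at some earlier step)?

Run of D on w = 0 0 0 1 1 1 0 1 1:
  step 0: S0  (start)
  step 1: S1  (read 0: S0→S1)
  step 2: S1  (read 0: S1→S1)   ← first repeat (S1 seen earlier)
  step 3: S1  (read 0: S1→S1)
  step 4: S5  (read 1: S1→S5)
  step 5: S3  (read 1: S5→S3)
  step 6: S2  (read 1: S3→S2)
  step 7: S5  (read 0: S2→S5)
  step 8: S3  (read 1: S5→S3)
  step 9: S2  (read 1: S3→S2)

The earliest repeat is at step j = 2: D is in S1, which it already visited at step i = 1.
Pumping length from the standard proof: p = 7 (the number of states). The repeated state found above gives |xy| = j ≤ 7 and |y| = j − i ≥ 1.

S1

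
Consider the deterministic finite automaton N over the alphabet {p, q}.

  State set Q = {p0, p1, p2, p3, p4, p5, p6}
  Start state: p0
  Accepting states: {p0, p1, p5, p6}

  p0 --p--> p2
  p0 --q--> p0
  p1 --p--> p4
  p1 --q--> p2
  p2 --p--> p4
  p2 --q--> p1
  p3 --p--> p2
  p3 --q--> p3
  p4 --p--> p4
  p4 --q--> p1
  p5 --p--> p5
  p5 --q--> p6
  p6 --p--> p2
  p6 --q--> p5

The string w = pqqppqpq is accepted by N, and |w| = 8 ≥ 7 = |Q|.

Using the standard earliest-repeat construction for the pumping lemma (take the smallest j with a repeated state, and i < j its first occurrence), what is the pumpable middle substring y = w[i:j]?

qq

State sequence: p0 -p-> p2 -q-> p1 -q-> p2 -p-> p4 -p-> p4 -q-> p1 -p-> p4 -q-> p1
First repeat at step 3: p2 was already visited.

So i = 1, j = 3, giving x = w[0:1] = p, y = w[1:3] = qq, z = w[3:8] = ppqpq.
Check: |xy| = 3 ≤ 7 and |y| = 2 ≥ 1. Reading y takes N from p2 back to p2, so every xyⁱz is accepted.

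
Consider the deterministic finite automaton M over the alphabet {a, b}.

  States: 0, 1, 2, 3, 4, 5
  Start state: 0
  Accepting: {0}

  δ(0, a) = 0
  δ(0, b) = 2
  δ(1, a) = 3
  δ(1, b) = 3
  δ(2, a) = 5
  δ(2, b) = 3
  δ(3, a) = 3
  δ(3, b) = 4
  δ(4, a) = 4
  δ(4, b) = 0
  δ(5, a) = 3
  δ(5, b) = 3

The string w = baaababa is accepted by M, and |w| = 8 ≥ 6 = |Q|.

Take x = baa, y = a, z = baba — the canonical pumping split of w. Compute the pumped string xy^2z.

xy^2z = baa·a·a·baba = baaaababa.
Reading y = a takes M from 3 back to 3, so after x·y·y the machine is still in 3, and z then leads to the accepting state 0. Hence baaaababa ∈ L(M).

baaaababa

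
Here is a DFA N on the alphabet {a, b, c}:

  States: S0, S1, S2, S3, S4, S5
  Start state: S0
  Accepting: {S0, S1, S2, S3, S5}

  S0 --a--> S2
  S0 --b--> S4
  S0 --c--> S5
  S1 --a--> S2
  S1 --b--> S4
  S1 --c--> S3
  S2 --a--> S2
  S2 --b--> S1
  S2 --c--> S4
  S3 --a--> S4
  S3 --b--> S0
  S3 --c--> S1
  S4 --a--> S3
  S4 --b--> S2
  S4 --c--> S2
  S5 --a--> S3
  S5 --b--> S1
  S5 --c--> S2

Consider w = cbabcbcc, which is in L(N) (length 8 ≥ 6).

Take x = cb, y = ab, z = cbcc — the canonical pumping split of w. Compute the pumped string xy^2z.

cbababcbcc

xy^2z = cb·ab·ab·cbcc = cbababcbcc.
Reading y = ab takes N from S1 back to S1, so after x·y·y the machine is still in S1, and z then leads to the accepting state S2. Hence cbababcbcc ∈ L(N).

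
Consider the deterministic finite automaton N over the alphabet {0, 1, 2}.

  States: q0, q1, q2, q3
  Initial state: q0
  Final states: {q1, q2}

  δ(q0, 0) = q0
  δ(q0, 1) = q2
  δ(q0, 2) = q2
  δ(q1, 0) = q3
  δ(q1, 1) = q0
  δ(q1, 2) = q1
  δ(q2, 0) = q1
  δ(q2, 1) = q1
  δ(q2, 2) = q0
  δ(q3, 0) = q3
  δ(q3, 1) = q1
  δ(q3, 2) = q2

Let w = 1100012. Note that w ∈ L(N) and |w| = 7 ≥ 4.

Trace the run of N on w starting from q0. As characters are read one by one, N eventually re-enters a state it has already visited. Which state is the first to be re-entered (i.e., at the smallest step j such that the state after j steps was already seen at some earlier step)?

q3

State sequence: q0 -1-> q2 -1-> q1 -0-> q3 -0-> q3 -0-> q3 -1-> q1 -2-> q1
First repeat at step 4: q3 was already visited.

The earliest repeat is at step j = 4: N is in q3, which it already visited at step i = 3.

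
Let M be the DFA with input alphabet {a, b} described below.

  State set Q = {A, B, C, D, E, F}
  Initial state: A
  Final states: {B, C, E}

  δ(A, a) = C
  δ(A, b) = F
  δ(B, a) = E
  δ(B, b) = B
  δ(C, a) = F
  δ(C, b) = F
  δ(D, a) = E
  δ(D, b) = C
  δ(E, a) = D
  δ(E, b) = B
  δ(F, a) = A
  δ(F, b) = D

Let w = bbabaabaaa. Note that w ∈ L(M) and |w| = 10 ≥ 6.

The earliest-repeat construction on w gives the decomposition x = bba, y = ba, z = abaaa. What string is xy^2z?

bbababaabaaa

xy^2z = bba·ba·ba·abaaa = bbababaabaaa.
Reading y = ba takes M from E back to E, so after x·y·y the machine is still in E, and z then leads to the accepting state C. Hence bbababaabaaa ∈ L(M).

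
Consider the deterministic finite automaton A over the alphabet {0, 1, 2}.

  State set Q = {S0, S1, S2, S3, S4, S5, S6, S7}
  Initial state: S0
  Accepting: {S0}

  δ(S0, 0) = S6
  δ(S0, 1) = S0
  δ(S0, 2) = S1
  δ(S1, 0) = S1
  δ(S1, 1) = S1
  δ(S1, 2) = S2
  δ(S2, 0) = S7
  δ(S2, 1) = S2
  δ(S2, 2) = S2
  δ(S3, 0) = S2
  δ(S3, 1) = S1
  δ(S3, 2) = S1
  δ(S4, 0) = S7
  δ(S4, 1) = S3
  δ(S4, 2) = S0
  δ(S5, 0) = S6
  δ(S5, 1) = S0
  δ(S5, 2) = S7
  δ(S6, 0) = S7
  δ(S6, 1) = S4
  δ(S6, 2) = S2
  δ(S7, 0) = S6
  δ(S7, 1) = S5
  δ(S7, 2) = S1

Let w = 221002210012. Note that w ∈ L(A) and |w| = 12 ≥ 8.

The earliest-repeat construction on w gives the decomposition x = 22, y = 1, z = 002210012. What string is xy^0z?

22002210012

xy⁰z = xz = 22·002210012 = 22002210012.
Reading y = 1 takes A from S2 back to S2, so after x the machine is still in S2, and z then leads to the accepting state S0. Hence 22002210012 ∈ L(A).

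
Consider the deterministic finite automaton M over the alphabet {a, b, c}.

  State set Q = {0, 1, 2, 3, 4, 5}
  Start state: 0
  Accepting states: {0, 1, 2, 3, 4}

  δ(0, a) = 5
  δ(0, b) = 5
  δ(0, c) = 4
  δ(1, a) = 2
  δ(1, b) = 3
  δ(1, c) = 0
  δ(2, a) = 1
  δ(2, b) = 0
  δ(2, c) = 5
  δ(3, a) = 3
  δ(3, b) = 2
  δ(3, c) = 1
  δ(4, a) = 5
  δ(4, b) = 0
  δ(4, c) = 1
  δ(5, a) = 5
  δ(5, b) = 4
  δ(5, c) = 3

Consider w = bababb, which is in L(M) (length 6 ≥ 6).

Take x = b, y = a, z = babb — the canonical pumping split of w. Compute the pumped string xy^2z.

baababb

xy^2z = b·a·a·babb = baababb.
Reading y = a takes M from 5 back to 5, so after x·y·y the machine is still in 5, and z then leads to the accepting state 0. Hence baababb ∈ L(M).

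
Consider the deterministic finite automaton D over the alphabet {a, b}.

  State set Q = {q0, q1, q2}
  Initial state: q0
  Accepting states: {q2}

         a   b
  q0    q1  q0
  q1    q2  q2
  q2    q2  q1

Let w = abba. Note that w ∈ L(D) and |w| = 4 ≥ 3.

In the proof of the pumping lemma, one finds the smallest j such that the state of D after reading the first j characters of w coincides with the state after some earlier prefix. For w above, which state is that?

q1

State sequence: q0 -a-> q1 -b-> q2 -b-> q1 -a-> q2
First repeat at step 3: q1 was already visited.

The earliest repeat is at step j = 3: D is in q1, which it already visited at step i = 1.
Since D has 3 states, any run of length ≥ 3 visits 3+1 states, so by pigeonhole some state repeats within the first 3 steps — that repeat gives the pumpable loop.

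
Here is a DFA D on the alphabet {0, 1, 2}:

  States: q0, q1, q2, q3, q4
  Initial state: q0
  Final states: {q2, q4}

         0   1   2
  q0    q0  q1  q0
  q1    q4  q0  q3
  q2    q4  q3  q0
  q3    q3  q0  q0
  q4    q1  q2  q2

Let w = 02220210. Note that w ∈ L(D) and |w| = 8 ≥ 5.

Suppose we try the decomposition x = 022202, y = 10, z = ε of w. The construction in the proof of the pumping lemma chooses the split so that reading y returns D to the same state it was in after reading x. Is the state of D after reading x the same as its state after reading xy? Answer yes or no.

State sequence: q0 -0-> q0 -2-> q0 -2-> q0 -2-> q0 -0-> q0 -2-> q0 -1-> q1 -0-> q4

After x (step 6): q0. After xy (step 8): q4.
They differ (q0 ≠ q4), so y is not a cycle from the state after x; this split is not the one the pumping-lemma construction produces, and pumping y need not keep the string in L(D).

no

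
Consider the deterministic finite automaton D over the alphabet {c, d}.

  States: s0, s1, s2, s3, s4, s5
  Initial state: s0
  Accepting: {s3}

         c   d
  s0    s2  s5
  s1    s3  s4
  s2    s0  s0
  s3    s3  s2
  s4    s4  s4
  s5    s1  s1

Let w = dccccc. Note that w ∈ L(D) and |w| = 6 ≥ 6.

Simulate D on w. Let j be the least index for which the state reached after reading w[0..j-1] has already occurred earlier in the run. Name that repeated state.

s3

Run of D on w = d c c c c c:
  step 0: s0  (start)
  step 1: s5  (read d: s0→s5)
  step 2: s1  (read c: s5→s1)
  step 3: s3  (read c: s1→s3)
  step 4: s3  (read c: s3→s3)   ← first repeat (s3 seen earlier)
  step 5: s3  (read c: s3→s3)
  step 6: s3  (read c: s3→s3)

The earliest repeat is at step j = 4: D is in s3, which it already visited at step i = 3.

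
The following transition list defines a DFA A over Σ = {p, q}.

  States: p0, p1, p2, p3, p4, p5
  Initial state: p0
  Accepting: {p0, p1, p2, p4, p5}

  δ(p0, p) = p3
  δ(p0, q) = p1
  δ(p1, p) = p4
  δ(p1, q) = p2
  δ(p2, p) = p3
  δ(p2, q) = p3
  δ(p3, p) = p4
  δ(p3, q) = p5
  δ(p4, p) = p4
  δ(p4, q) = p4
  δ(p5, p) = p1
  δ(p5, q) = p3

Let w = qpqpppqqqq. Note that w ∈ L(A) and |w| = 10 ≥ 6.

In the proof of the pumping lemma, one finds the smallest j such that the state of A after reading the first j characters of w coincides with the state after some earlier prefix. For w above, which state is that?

State sequence: p0 -q-> p1 -p-> p4 -q-> p4 -p-> p4 -p-> p4 -p-> p4 -q-> p4 -q-> p4 -q-> p4 -q-> p4
First repeat at step 3: p4 was already visited.

The earliest repeat is at step j = 3: A is in p4, which it already visited at step i = 2.
With |Q| = 6, pigeonhole forces a state repeat no later than step 6; the substring read between the first and second visits to that state can be pumped.

p4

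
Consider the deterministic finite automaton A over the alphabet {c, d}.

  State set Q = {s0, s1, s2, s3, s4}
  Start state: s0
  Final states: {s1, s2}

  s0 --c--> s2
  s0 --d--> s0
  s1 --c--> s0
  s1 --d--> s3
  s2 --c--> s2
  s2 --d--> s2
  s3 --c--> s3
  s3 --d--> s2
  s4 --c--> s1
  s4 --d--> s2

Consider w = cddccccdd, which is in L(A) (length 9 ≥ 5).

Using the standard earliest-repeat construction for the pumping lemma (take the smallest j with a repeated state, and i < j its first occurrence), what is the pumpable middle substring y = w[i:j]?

Run of A on w = c d d c c c c d d:
  step 0: s0  (start)
  step 1: s2  (read c: s0→s2)
  step 2: s2  (read d: s2→s2)   ← first repeat (s2 seen earlier)
  step 3: s2  (read d: s2→s2)
  step 4: s2  (read c: s2→s2)
  step 5: s2  (read c: s2→s2)
  step 6: s2  (read c: s2→s2)
  step 7: s2  (read c: s2→s2)
  step 8: s2  (read d: s2→s2)
  step 9: s2  (read d: s2→s2)

So i = 1, j = 2, giving x = w[0:1] = c, y = w[1:2] = d, z = w[2:9] = dccccdd.
Check: |xy| = 2 ≤ 5 and |y| = 1 ≥ 1. Reading y takes A from s2 back to s2, so every xyⁱz is accepted.

d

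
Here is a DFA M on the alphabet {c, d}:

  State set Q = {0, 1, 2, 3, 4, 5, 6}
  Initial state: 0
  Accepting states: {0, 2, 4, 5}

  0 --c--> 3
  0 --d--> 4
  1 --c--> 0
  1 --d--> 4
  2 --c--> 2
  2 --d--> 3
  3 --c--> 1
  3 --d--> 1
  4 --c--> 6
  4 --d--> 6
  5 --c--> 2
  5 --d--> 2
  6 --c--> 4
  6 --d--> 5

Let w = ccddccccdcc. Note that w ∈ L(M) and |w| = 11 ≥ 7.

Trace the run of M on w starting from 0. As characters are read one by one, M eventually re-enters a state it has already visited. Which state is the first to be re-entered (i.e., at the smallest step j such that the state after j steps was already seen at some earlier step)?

4

Run of M on w = c c d d c c c c d c c:
  step 0: 0  (start)
  step 1: 3  (read c: 0→3)
  step 2: 1  (read c: 3→1)
  step 3: 4  (read d: 1→4)
  step 4: 6  (read d: 4→6)
  step 5: 4  (read c: 6→4)   ← first repeat (4 seen earlier)
  step 6: 6  (read c: 4→6)
  step 7: 4  (read c: 6→4)
  step 8: 6  (read c: 4→6)
  step 9: 5  (read d: 6→5)
  step 10: 2  (read c: 5→2)
  step 11: 2  (read c: 2→2)

The earliest repeat is at step j = 5: M is in 4, which it already visited at step i = 3.
The DFA has 7 states, so the proof of the pumping lemma guarantees a repeated state among the first 7+1 visited; the segment between the two visits is the pumpable y.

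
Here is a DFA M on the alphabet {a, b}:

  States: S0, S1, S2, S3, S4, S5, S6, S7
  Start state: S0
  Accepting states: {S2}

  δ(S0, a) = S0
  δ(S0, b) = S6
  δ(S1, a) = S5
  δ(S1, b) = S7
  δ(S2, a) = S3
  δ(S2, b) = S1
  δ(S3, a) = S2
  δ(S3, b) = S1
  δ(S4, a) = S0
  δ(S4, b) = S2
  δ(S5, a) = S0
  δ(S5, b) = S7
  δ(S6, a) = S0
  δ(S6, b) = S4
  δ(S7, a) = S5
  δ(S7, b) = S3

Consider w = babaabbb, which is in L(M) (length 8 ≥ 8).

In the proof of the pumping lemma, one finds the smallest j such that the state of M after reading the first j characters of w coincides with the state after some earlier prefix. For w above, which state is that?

Run of M on w = b a b a a b b b:
  step 0: S0  (start)
  step 1: S6  (read b: S0→S6)
  step 2: S0  (read a: S6→S0)   ← first repeat (S0 seen earlier)
  step 3: S6  (read b: S0→S6)
  step 4: S0  (read a: S6→S0)
  step 5: S0  (read a: S0→S0)
  step 6: S6  (read b: S0→S6)
  step 7: S4  (read b: S6→S4)
  step 8: S2  (read b: S4→S2)

The earliest repeat is at step j = 2: M is in S0, which it already visited at step i = 0.
Pumping length from the standard proof: p = 8 (the number of states). The repeated state found above gives |xy| = j ≤ 8 and |y| = j − i ≥ 1.

S0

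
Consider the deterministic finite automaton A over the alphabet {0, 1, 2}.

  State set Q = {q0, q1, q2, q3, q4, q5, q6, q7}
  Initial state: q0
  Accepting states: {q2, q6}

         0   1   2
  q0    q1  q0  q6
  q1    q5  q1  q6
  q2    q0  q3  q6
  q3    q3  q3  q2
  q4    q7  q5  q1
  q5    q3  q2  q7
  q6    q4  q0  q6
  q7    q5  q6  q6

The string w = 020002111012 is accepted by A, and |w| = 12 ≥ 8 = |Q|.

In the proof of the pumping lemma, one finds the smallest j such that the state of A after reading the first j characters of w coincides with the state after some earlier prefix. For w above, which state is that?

Run of A on w = 0 2 0 0 0 2 1 1 1 0 1 2:
  step 0: q0  (start)
  step 1: q1  (read 0: q0→q1)
  step 2: q6  (read 2: q1→q6)
  step 3: q4  (read 0: q6→q4)
  step 4: q7  (read 0: q4→q7)
  step 5: q5  (read 0: q7→q5)
  step 6: q7  (read 2: q5→q7)   ← first repeat (q7 seen earlier)
  step 7: q6  (read 1: q7→q6)
  step 8: q0  (read 1: q6→q0)
  step 9: q0  (read 1: q0→q0)
  step 10: q1  (read 0: q0→q1)
  step 11: q1  (read 1: q1→q1)
  step 12: q6  (read 2: q1→q6)

The earliest repeat is at step j = 6: A is in q7, which it already visited at step i = 4.
Since A has 8 states, any run of length ≥ 8 visits 8+1 states, so by pigeonhole some state repeats within the first 8 steps — that repeat gives the pumpable loop.

q7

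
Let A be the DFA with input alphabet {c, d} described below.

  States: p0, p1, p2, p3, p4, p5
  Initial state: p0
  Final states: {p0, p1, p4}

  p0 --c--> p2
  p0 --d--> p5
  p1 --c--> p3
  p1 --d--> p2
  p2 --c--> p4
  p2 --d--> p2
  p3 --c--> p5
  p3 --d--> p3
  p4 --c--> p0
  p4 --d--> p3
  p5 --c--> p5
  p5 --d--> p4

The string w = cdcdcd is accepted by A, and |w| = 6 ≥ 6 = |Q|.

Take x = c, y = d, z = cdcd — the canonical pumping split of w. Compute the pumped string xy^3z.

xy^3z = c·d·d·d·cdcd = cdddcdcd.
Reading y = d takes A from p2 back to p2, so after x·y·y·y the machine is still in p2, and z then leads to the accepting state p4. Hence cdddcdcd ∈ L(A).

cdddcdcd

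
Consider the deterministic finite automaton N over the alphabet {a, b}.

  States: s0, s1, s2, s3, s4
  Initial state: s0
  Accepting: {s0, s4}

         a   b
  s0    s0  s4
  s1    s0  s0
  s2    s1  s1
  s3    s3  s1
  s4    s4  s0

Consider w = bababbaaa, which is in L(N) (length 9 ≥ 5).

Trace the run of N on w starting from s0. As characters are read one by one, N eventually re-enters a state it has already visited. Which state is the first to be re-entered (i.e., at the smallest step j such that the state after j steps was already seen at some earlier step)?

s4

Run of N on w = b a b a b b a a a:
  step 0: s0  (start)
  step 1: s4  (read b: s0→s4)
  step 2: s4  (read a: s4→s4)   ← first repeat (s4 seen earlier)
  step 3: s0  (read b: s4→s0)
  step 4: s0  (read a: s0→s0)
  step 5: s4  (read b: s0→s4)
  step 6: s0  (read b: s4→s0)
  step 7: s0  (read a: s0→s0)
  step 8: s0  (read a: s0→s0)
  step 9: s0  (read a: s0→s0)

The earliest repeat is at step j = 2: N is in s4, which it already visited at step i = 1.
Since N has 5 states, any run of length ≥ 5 visits 5+1 states, so by pigeonhole some state repeats within the first 5 steps — that repeat gives the pumpable loop.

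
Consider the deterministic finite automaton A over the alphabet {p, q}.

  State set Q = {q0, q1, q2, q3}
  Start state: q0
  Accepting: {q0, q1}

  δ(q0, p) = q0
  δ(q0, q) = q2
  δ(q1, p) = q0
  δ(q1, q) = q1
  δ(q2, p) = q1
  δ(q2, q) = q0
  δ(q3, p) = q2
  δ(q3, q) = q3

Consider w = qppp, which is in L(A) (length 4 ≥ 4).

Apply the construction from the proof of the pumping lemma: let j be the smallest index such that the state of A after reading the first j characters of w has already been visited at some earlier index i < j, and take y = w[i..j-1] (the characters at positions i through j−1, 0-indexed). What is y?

qpp

State sequence: q0 -q-> q2 -p-> q1 -p-> q0 -p-> q0
First repeat at step 3: q0 was already visited.

So i = 0, j = 3, giving x = w[0:0] = ε, y = w[0:3] = qpp, z = w[3:4] = p.
Check: |xy| = 3 ≤ 4 and |y| = 3 ≥ 1. Reading y takes A from q0 back to q0, so every xyⁱz is accepted.
The DFA has 4 states, so the proof of the pumping lemma guarantees a repeated state among the first 4+1 visited; the segment between the two visits is the pumpable y.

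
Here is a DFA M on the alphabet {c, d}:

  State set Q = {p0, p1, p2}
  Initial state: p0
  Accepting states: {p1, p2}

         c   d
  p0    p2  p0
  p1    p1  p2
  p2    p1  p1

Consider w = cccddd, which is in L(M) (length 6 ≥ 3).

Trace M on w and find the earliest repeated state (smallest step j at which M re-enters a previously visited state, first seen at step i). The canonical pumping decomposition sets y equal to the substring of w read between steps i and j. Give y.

c

State sequence: p0 -c-> p2 -c-> p1 -c-> p1 -d-> p2 -d-> p1 -d-> p2
First repeat at step 3: p1 was already visited.

So i = 2, j = 3, giving x = w[0:2] = cc, y = w[2:3] = c, z = w[3:6] = ddd.
Check: |xy| = 3 ≤ 3 and |y| = 1 ≥ 1. Reading y takes M from p1 back to p1, so every xyⁱz is accepted.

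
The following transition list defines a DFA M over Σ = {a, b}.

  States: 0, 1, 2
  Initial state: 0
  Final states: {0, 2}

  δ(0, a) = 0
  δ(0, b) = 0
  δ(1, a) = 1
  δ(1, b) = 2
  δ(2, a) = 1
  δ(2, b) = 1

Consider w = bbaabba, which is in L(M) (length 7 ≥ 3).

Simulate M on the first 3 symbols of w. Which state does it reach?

0

State sequence: 0 -b-> 0 -b-> 0 -a-> 0

After reading 3 characters, M is in state 0.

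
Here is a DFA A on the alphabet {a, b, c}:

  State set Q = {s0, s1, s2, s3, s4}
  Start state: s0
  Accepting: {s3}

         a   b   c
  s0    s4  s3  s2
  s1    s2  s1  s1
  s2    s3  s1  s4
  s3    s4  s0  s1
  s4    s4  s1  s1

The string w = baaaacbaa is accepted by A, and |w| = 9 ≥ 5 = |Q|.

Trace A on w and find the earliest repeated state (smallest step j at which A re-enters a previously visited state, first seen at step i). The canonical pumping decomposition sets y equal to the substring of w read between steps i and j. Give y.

a

State sequence: s0 -b-> s3 -a-> s4 -a-> s4 -a-> s4 -a-> s4 -c-> s1 -b-> s1 -a-> s2 -a-> s3
First repeat at step 3: s4 was already visited.

So i = 2, j = 3, giving x = w[0:2] = ba, y = w[2:3] = a, z = w[3:9] = aacbaa.
Check: |xy| = 3 ≤ 5 and |y| = 1 ≥ 1. Reading y takes A from s4 back to s4, so every xyⁱz is accepted.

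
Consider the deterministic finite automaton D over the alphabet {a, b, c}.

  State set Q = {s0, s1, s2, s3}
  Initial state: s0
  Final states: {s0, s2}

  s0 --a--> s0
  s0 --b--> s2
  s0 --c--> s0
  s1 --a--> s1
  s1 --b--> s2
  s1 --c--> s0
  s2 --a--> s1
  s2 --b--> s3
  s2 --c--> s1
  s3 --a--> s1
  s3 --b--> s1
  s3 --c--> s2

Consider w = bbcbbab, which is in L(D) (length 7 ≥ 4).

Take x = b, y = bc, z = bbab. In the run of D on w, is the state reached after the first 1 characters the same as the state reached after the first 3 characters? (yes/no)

State sequence: s0 -b-> s2 -b-> s3 -c-> s2

After x (step 1): s2. After xy (step 3): s2.
They match, so y = bc drives D around a cycle from s2 back to itself; pumping y any number of times keeps D in s2 before reading z, and xyⁱz ∈ L(D) for every i ≥ 0.

yes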